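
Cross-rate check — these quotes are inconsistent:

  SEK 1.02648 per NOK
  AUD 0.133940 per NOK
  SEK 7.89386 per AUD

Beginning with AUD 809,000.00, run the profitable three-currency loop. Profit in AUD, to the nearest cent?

Profit: AUD 24,293.02

Profitable loop is AUD → SEK → NOK → AUD:
AUD 809,000.00 × 7.89386 = SEK 6,386,132.74
SEK 6,386,132.74 ÷ 1.02648 = NOK 6,221,390.32
NOK 6,221,390.32 × 0.133940 = AUD 833,293.02
Profit = AUD 833,293.02 − AUD 809,000.00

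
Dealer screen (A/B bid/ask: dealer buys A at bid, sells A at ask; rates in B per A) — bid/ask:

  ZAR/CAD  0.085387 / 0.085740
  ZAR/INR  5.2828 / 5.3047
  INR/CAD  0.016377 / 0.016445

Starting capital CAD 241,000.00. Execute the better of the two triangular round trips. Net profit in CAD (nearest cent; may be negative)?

Best loop CAD → ZAR → INR → CAD:
CAD 241,000.00 ÷ 0.085740 (buy ZAR at ask) = ZAR 2,810,823.42
ZAR 2,810,823.42 × 5.2828 (sell ZAR at bid) = INR 14,849,017.96
INR 14,849,017.96 × 0.016377 (sell INR at bid) = CAD 243,182.37

Net profit: CAD 2,182.37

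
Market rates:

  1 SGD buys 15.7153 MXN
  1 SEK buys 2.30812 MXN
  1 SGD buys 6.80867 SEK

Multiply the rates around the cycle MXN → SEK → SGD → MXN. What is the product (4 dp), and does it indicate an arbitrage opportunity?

1.0000 (no arbitrage)

Around MXN → SEK → SGD → MXN: 1 ÷ 2.30812 ÷ 6.80867 × 15.7153 = 1.000005
Product ≈ 1 (deviation 0.000%, within rounding noise).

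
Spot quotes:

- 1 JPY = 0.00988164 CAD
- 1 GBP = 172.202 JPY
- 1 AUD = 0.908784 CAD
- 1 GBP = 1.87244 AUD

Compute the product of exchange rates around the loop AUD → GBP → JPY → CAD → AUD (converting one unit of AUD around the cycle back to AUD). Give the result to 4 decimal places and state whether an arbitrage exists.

Around AUD → GBP → JPY → CAD → AUD: 1 ÷ 1.87244 × 172.202 × 0.00988164 ÷ 0.908784 = 0.999997
Product ≈ 1 (deviation 0.000%, within rounding noise).

1.0000 (no arbitrage)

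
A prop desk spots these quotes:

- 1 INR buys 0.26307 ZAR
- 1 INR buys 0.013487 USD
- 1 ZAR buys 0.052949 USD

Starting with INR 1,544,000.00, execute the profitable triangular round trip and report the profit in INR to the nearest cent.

Profitable loop is INR → ZAR → USD → INR:
INR 1,544,000.00 × 0.26307 = ZAR 406,180.08
ZAR 406,180.08 × 0.052949 = USD 21,506.83
USD 21,506.83 ÷ 0.013487 = INR 1,594,634.02
Profit = INR 1,594,634.02 − INR 1,544,000.00

Profit: INR 50,634.02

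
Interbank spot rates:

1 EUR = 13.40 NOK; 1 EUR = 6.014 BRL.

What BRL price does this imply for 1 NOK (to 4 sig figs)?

1 NOK ÷ 13.40 = 0.0746269 EUR
0.0746269 EUR × 6.014 = 0.448806 BRL

NOK/BRL = 0.4488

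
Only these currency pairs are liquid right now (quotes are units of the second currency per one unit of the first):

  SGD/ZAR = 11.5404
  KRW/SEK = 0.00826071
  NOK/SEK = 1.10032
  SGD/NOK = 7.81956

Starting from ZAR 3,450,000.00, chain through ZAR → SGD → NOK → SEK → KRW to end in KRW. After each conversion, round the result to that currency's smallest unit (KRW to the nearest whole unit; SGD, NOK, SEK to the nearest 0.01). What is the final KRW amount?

KRW 311,373,884

ZAR 3,450,000.00 ÷ 11.5404 = SGD 298,949.78
SGD 298,949.78 × 7.81956 = NOK 2,337,655.74
NOK 2,337,655.74 × 1.10032 = SEK 2,572,169.36
SEK 2,572,169.36 ÷ 0.00826071 = KRW 311,373,884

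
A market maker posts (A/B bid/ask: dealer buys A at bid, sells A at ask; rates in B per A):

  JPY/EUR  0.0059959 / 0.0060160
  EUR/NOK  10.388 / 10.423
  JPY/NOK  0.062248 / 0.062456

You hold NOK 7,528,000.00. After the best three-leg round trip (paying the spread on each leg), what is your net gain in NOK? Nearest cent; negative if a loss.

Best loop NOK → JPY → EUR → NOK:
NOK 7,528,000.00 ÷ 0.062456 (buy JPY at ask) = JPY 120,532,855
JPY 120,532,855 × 0.0059959 (sell JPY at bid) = EUR 722,702.95
EUR 722,702.95 × 10.388 (sell EUR at bid) = NOK 7,507,438.20

Net result: NOK -20,561.80 (no profitable arbitrage after spreads)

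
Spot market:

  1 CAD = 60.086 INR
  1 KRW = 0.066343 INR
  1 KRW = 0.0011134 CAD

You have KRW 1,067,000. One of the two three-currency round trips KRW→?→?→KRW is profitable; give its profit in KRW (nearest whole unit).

Profitable loop is KRW → CAD → INR → KRW:
KRW 1,067,000 × 0.0011134 = CAD 1,188.00
CAD 1,188.00 × 60.086 = INR 71,382.04
INR 71,382.04 ÷ 0.066343 = KRW 1,075,954
Profit = KRW 1,075,954 − KRW 1,067,000

Profit: KRW 8,954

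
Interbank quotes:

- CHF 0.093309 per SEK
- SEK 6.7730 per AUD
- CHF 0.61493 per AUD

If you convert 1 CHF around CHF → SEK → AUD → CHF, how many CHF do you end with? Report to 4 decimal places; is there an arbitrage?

Around CHF → SEK → AUD → CHF: 1 ÷ 0.093309 ÷ 6.7730 × 0.61493 = 0.973018
Product < 1; profitable direction is CHF → AUD → SEK → CHF.

0.9730 (arbitrage exists)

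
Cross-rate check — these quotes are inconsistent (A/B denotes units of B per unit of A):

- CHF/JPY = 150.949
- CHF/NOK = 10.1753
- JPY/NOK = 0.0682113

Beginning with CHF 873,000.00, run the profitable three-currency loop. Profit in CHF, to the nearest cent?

Profitable loop is CHF → JPY → NOK → CHF:
CHF 873,000.00 × 150.949 = JPY 131,778,477
JPY 131,778,477 × 0.0682113 = NOK 8,988,781.23
NOK 8,988,781.23 ÷ 10.1753 = CHF 883,392.26
Profit = CHF 883,392.26 − CHF 873,000.00

Profit: CHF 10,392.26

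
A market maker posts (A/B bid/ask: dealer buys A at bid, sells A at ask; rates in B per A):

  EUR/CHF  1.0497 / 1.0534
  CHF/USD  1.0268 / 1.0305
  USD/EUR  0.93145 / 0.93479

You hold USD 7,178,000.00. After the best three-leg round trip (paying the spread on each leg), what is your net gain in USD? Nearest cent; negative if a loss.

Net profit: USD 28,328.55

Best loop USD → EUR → CHF → USD:
USD 7,178,000.00 × 0.93145 (sell USD at bid) = EUR 6,685,948.10
EUR 6,685,948.10 × 1.0497 (sell EUR at bid) = CHF 7,018,239.72
CHF 7,018,239.72 × 1.0268 (sell CHF at bid) = USD 7,206,328.55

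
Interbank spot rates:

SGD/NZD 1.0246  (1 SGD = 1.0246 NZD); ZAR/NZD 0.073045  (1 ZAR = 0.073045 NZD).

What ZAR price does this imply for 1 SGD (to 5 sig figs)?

SGD/ZAR = 14.027

1 SGD × 1.0246 = 1.0246 NZD
1.0246 NZD ÷ 0.073045 = 14.027 ZAR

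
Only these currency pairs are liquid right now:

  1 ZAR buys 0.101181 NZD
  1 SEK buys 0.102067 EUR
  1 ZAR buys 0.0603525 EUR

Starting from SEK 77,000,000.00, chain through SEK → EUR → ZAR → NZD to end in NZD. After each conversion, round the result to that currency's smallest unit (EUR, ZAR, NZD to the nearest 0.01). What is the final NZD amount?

NZD 13,175,884.46

SEK 77,000,000.00 × 0.102067 = EUR 7,859,159.00
EUR 7,859,159.00 ÷ 0.0603525 = ZAR 130,220,935.34
ZAR 130,220,935.34 × 0.101181 = NZD 13,175,884.46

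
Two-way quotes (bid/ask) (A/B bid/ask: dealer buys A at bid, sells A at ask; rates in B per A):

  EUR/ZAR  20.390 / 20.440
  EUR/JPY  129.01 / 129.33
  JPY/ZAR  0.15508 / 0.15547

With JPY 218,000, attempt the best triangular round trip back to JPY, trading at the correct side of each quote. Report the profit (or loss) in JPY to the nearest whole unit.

Best loop JPY → EUR → ZAR → JPY:
JPY 218,000 ÷ 129.33 (buy EUR at ask) = EUR 1,685.61
EUR 1,685.61 × 20.390 (sell EUR at bid) = ZAR 34,369.60
ZAR 34,369.60 ÷ 0.15547 (buy JPY at ask) = JPY 221,069

Net profit: JPY 3,069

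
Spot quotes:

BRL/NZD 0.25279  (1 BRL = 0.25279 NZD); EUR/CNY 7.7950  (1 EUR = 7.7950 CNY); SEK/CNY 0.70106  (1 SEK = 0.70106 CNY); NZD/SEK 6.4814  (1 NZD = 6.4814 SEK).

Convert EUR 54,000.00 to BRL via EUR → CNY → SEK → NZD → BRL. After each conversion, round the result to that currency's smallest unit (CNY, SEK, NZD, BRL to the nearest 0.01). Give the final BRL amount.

BRL 366,459.47

EUR 54,000.00 × 7.7950 = CNY 420,930.00
CNY 420,930.00 ÷ 0.70106 = SEK 600,419.36
SEK 600,419.36 ÷ 6.4814 = NZD 92,637.29
NZD 92,637.29 ÷ 0.25279 = BRL 366,459.47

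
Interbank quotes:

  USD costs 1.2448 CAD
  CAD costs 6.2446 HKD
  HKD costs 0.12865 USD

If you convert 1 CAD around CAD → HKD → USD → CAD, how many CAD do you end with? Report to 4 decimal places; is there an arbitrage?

Around CAD → HKD → USD → CAD: 1 × 6.2446 × 0.12865 × 1.2448 = 1.000032
Product ≈ 1 (deviation 0.003%, within rounding noise).

1.0000 (no arbitrage)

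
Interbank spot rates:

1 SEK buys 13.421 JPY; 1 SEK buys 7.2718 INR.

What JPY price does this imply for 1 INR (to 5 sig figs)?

1 INR ÷ 7.2718 = 0.137518 SEK
0.137518 SEK × 13.421 = 1.84562 JPY

INR/JPY = 1.8456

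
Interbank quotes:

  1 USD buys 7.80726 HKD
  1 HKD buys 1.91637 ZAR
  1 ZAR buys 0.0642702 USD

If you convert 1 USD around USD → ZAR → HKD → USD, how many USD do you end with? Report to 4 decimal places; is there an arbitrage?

Around USD → ZAR → HKD → USD: 1 ÷ 0.0642702 ÷ 1.91637 ÷ 7.80726 = 1.039950
Product > 1; profitable direction is USD → ZAR → HKD → USD.

1.0399 (arbitrage exists)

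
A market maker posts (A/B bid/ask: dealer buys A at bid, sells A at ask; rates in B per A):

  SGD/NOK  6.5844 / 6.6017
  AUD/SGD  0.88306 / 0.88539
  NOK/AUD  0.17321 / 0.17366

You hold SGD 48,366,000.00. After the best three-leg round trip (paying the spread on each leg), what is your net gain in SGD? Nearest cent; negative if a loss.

Net profit: SGD 344,159.59

Best loop SGD → NOK → AUD → SGD:
SGD 48,366,000.00 × 6.5844 (sell SGD at bid) = NOK 318,461,090.40
NOK 318,461,090.40 × 0.17321 (sell NOK at bid) = AUD 55,160,645.47
AUD 55,160,645.47 × 0.88306 (sell AUD at bid) = SGD 48,710,159.59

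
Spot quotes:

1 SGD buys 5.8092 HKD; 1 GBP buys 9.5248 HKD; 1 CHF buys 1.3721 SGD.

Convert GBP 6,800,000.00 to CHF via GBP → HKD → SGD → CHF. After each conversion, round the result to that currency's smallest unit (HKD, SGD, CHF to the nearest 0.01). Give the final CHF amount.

CHF 8,125,735.57

GBP 6,800,000.00 × 9.5248 = HKD 64,768,640.00
HKD 64,768,640.00 ÷ 5.8092 = SGD 11,149,321.77
SGD 11,149,321.77 ÷ 1.3721 = CHF 8,125,735.57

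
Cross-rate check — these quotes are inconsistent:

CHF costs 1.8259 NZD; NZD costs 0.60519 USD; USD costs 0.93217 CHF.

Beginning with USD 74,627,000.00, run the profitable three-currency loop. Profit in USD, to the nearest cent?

Profit: USD 2,243,523.23

Profitable loop is USD → CHF → NZD → USD:
USD 74,627,000.00 × 0.93217 = CHF 69,565,050.59
CHF 69,565,050.59 × 1.8259 = NZD 127,018,825.87
NZD 127,018,825.87 × 0.60519 = USD 76,870,523.23
Profit = USD 76,870,523.23 − USD 74,627,000.00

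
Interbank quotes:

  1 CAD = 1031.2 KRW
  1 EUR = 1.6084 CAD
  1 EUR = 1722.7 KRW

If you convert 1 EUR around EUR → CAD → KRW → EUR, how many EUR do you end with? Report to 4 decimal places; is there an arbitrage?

0.9628 (arbitrage exists)

Around EUR → CAD → KRW → EUR: 1 × 1.6084 × 1031.2 ÷ 1722.7 = 0.962781
Product < 1; profitable direction is EUR → KRW → CAD → EUR.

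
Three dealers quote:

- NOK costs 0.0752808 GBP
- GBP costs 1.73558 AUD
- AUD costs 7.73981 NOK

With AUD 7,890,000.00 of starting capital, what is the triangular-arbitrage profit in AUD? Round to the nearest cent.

Profitable loop is AUD → NOK → GBP → AUD:
AUD 7,890,000.00 × 7.73981 = NOK 61,067,100.90
NOK 61,067,100.90 × 0.0752808 = GBP 4,597,180.21
GBP 4,597,180.21 × 1.73558 = AUD 7,978,774.03
Profit = AUD 7,978,774.03 − AUD 7,890,000.00

Profit: AUD 88,774.03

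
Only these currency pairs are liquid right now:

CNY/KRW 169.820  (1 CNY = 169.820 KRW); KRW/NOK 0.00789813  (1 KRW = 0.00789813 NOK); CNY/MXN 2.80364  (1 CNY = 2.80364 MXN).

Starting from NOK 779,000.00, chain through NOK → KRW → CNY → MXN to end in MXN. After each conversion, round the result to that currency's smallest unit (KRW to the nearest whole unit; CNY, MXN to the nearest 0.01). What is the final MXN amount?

NOK 779,000.00 ÷ 0.00789813 = KRW 98,630,942
KRW 98,630,942 ÷ 169.820 = CNY 580,796.97
CNY 580,796.97 × 2.80364 = MXN 1,628,345.62

MXN 1,628,345.62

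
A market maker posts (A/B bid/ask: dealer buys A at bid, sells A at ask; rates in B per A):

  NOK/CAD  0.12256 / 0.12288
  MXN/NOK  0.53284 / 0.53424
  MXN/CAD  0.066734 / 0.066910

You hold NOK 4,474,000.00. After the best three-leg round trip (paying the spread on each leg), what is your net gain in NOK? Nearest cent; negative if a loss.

Best loop NOK → MXN → CAD → NOK:
NOK 4,474,000.00 ÷ 0.53424 (buy MXN at ask) = MXN 8,374,513.33
MXN 8,374,513.33 × 0.066734 (sell MXN at bid) = CAD 558,864.77
CAD 558,864.77 ÷ 0.12288 (buy NOK at ask) = NOK 4,548,053.16

Net profit: NOK 74,053.16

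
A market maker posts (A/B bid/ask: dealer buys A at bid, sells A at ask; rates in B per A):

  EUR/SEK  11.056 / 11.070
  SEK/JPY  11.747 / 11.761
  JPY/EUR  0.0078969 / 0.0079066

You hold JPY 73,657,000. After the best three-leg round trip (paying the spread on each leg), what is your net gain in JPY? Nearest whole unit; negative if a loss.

Net profit: JPY 1,886,250

Best loop JPY → EUR → SEK → JPY:
JPY 73,657,000 × 0.0078969 (sell JPY at bid) = EUR 581,661.96
EUR 581,661.96 × 11.056 (sell EUR at bid) = SEK 6,430,854.67
SEK 6,430,854.67 × 11.747 (sell SEK at bid) = JPY 75,543,250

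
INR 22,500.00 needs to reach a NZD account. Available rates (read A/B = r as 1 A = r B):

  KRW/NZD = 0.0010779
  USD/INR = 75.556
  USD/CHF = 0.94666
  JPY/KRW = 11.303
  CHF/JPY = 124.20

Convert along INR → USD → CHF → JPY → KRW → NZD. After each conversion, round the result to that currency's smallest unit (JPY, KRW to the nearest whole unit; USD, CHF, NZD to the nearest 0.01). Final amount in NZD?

NZD 426.58

INR 22,500.00 ÷ 75.556 = USD 297.79
USD 297.79 × 0.94666 = CHF 281.91
CHF 281.91 × 124.20 = JPY 35,013
JPY 35,013 × 11.303 = KRW 395,752
KRW 395,752 × 0.0010779 = NZD 426.58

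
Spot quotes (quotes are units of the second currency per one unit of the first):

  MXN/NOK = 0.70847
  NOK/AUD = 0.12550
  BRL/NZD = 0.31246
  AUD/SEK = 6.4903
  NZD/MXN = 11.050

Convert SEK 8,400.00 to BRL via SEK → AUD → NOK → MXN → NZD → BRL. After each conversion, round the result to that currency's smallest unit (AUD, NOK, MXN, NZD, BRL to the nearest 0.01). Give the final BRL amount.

BRL 4,215.93

SEK 8,400.00 ÷ 6.4903 = AUD 1,294.24
AUD 1,294.24 ÷ 0.12550 = NOK 10,312.67
NOK 10,312.67 ÷ 0.70847 = MXN 14,556.26
MXN 14,556.26 ÷ 11.050 = NZD 1,317.31
NZD 1,317.31 ÷ 0.31246 = BRL 4,215.93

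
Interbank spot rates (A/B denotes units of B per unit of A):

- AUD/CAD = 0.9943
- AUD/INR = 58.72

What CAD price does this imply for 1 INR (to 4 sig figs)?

INR/CAD = 0.01693

1 INR ÷ 58.72 = 0.01703 AUD
0.01703 AUD × 0.9943 = 0.0169329 CAD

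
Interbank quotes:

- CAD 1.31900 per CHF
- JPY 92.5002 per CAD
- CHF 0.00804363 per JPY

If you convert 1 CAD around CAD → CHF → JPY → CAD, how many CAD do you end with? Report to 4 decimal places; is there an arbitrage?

1.0190 (arbitrage exists)

Around CAD → CHF → JPY → CAD: 1 ÷ 1.31900 ÷ 0.00804363 ÷ 92.5002 = 1.018968
Product > 1; profitable direction is CAD → CHF → JPY → CAD.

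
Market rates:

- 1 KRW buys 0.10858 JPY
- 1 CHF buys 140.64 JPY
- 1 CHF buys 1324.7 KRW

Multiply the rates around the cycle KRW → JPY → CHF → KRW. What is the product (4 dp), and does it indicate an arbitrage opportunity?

Around KRW → JPY → CHF → KRW: 1 × 0.10858 ÷ 140.64 × 1324.7 = 1.022724
Product > 1; profitable direction is KRW → JPY → CHF → KRW.

1.0227 (arbitrage exists)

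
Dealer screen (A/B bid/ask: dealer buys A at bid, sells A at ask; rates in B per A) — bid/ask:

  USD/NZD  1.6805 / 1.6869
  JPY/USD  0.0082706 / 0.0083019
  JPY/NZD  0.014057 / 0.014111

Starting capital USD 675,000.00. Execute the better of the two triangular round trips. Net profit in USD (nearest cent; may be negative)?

Best loop USD → JPY → NZD → USD:
USD 675,000.00 ÷ 0.0083019 (buy JPY at ask) = JPY 81,306,689
JPY 81,306,689 × 0.014057 (sell JPY at bid) = NZD 1,142,928.12
NZD 1,142,928.12 ÷ 1.6869 (buy USD at ask) = USD 677,531.64

Net profit: USD 2,531.64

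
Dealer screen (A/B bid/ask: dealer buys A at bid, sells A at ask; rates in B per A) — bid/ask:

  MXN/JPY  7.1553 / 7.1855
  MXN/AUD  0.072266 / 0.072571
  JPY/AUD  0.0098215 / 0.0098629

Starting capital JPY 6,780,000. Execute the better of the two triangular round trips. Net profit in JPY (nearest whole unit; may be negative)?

Best loop JPY → MXN → AUD → JPY:
JPY 6,780,000 ÷ 7.1855 (buy MXN at ask) = MXN 943,566.91
MXN 943,566.91 × 0.072266 (sell MXN at bid) = AUD 68,187.81
AUD 68,187.81 ÷ 0.0098629 (buy JPY at ask) = JPY 6,913,566

Net profit: JPY 133,566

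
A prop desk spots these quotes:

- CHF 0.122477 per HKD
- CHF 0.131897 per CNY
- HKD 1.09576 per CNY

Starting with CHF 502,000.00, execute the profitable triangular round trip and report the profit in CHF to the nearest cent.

Profit: CHF 8,785.76

Profitable loop is CHF → CNY → HKD → CHF:
CHF 502,000.00 ÷ 0.131897 = CNY 3,806,000.14
CNY 3,806,000.14 × 1.09576 = HKD 4,170,462.71
HKD 4,170,462.71 × 0.122477 = CHF 510,785.76
Profit = CHF 510,785.76 − CHF 502,000.00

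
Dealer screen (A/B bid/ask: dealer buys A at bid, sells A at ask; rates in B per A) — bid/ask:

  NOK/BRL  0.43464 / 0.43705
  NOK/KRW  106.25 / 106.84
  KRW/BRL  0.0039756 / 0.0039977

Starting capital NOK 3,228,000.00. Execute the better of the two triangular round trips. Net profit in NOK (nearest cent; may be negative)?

Best loop NOK → BRL → KRW → NOK:
NOK 3,228,000.00 × 0.43464 (sell NOK at bid) = BRL 1,403,017.92
BRL 1,403,017.92 ÷ 0.0039977 (buy KRW at ask) = KRW 350,956,280
KRW 350,956,280 ÷ 106.84 (buy NOK at ask) = NOK 3,284,877.20

Net profit: NOK 56,877.20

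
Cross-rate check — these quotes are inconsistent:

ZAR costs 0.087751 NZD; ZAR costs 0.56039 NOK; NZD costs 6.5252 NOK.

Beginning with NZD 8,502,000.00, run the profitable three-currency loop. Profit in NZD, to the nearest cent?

Profitable loop is NZD → NOK → ZAR → NZD:
NZD 8,502,000.00 × 6.5252 = NOK 55,477,250.40
NOK 55,477,250.40 ÷ 0.56039 = ZAR 98,997,573.83
ZAR 98,997,573.83 × 0.087751 = NZD 8,687,136.10
Profit = NZD 8,687,136.10 − NZD 8,502,000.00

Profit: NZD 185,136.10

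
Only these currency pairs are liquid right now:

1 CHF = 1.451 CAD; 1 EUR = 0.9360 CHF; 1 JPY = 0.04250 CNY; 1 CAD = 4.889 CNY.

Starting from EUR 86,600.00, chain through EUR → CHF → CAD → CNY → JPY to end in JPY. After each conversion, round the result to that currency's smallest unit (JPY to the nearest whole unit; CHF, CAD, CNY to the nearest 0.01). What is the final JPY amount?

EUR 86,600.00 × 0.9360 = CHF 81,057.60
CHF 81,057.60 × 1.451 = CAD 117,614.58
CAD 117,614.58 × 4.889 = CNY 575,017.68
CNY 575,017.68 ÷ 0.04250 = JPY 13,529,828

JPY 13,529,828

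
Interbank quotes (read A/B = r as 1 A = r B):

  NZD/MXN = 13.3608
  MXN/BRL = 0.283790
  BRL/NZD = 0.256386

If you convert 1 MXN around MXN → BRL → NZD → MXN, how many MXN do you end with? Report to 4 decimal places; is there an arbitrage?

Around MXN → BRL → NZD → MXN: 1 × 0.283790 × 0.256386 × 13.3608 = 0.972129
Product < 1; profitable direction is MXN → NZD → BRL → MXN.

0.9721 (arbitrage exists)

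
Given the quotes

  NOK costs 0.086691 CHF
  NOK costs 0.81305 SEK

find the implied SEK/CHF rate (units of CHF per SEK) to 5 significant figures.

1 SEK ÷ 0.81305 = 1.22994 NOK
1.22994 NOK × 0.086691 = 0.106624 CHF

SEK/CHF = 0.10662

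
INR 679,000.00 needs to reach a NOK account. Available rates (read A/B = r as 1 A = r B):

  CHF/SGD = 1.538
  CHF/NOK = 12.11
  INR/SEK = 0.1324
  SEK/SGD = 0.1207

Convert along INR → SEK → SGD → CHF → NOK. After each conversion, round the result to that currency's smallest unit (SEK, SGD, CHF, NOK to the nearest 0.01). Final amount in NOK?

INR 679,000.00 × 0.1324 = SEK 89,899.60
SEK 89,899.60 × 0.1207 = SGD 10,850.88
SGD 10,850.88 ÷ 1.538 = CHF 7,055.19
CHF 7,055.19 × 12.11 = NOK 85,438.35

NOK 85,438.35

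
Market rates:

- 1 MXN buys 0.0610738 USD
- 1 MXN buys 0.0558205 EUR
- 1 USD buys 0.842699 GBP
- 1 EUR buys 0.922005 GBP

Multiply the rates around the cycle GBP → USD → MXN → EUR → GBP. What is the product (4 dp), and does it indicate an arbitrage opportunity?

Around GBP → USD → MXN → EUR → GBP: 1 ÷ 0.842699 ÷ 0.0610738 × 0.0558205 × 0.922005 = 0.999999
Product ≈ 1 (deviation 0.000%, within rounding noise).

1.0000 (no arbitrage)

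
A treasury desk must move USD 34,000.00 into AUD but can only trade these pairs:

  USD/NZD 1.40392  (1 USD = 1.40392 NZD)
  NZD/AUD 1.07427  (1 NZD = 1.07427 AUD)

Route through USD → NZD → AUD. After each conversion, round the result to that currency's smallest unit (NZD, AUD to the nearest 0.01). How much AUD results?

USD 34,000.00 × 1.40392 = NZD 47,733.28
NZD 47,733.28 × 1.07427 = AUD 51,278.43

AUD 51,278.43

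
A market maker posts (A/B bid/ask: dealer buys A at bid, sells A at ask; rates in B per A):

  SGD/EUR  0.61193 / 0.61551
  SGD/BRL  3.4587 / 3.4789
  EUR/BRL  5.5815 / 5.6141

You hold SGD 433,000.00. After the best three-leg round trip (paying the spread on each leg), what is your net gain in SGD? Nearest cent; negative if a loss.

Net profit: SGD 396.63

Best loop SGD → BRL → EUR → SGD:
SGD 433,000.00 × 3.4587 (sell SGD at bid) = BRL 1,497,617.10
BRL 1,497,617.10 ÷ 5.6141 (buy EUR at ask) = EUR 266,759.96
EUR 266,759.96 ÷ 0.61551 (buy SGD at ask) = SGD 433,396.63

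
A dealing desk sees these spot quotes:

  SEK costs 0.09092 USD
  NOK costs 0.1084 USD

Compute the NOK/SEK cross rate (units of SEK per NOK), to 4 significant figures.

NOK/SEK = 1.192

1 NOK × 0.1084 = 0.1084 USD
0.1084 USD ÷ 0.09092 = 1.19226 SEK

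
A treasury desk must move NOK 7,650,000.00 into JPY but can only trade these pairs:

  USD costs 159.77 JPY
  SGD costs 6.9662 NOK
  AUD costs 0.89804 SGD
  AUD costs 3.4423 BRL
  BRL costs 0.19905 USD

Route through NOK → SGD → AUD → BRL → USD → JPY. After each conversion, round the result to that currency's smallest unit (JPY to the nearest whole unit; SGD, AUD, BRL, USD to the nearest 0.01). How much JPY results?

JPY 133,867,746

NOK 7,650,000.00 ÷ 6.9662 = SGD 1,098,159.69
SGD 1,098,159.69 ÷ 0.89804 = AUD 1,222,840.51
AUD 1,222,840.51 × 3.4423 = BRL 4,209,383.89
BRL 4,209,383.89 × 0.19905 = USD 837,877.86
USD 837,877.86 × 159.77 = JPY 133,867,746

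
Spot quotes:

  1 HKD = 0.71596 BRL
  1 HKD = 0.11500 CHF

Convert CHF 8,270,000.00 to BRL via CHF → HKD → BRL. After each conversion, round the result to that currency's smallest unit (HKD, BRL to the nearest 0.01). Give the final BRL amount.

CHF 8,270,000.00 ÷ 0.11500 = HKD 71,913,043.48
HKD 71,913,043.48 × 0.71596 = BRL 51,486,862.61

BRL 51,486,862.61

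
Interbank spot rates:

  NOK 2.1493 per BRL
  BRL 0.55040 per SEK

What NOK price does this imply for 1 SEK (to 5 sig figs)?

1 SEK × 0.55040 = 0.5504 BRL
0.5504 BRL × 2.1493 = 1.18297 NOK

SEK/NOK = 1.1830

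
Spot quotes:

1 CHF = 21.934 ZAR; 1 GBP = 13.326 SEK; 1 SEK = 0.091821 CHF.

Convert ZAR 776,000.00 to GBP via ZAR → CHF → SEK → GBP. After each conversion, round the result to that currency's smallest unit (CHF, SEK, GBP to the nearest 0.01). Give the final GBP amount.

ZAR 776,000.00 ÷ 21.934 = CHF 35,378.86
CHF 35,378.86 ÷ 0.091821 = SEK 385,302.49
SEK 385,302.49 ÷ 13.326 = GBP 28,913.59

GBP 28,913.59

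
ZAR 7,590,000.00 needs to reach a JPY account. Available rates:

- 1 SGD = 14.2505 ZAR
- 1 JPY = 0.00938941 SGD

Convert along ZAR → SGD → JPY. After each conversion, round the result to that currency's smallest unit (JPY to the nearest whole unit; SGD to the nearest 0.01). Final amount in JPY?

ZAR 7,590,000.00 ÷ 14.2505 = SGD 532,612.89
SGD 532,612.89 ÷ 0.00938941 = JPY 56,724,852

JPY 56,724,852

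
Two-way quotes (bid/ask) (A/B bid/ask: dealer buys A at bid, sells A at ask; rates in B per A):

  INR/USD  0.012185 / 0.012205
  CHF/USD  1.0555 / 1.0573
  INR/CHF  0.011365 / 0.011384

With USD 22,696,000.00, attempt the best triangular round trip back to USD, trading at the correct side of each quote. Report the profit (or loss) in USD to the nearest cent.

Net profit: USD 280,386.97

Best loop USD → CHF → INR → USD:
USD 22,696,000.00 ÷ 1.0573 (buy CHF at ask) = CHF 21,465,998.30
CHF 21,465,998.30 ÷ 0.011384 (buy INR at ask) = INR 1,885,628,803.37
INR 1,885,628,803.37 × 0.012185 (sell INR at bid) = USD 22,976,386.97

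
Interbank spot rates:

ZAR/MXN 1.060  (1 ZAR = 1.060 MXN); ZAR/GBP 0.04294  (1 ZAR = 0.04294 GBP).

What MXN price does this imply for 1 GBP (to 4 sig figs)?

GBP/MXN = 24.69

1 GBP ÷ 0.04294 = 23.2883 ZAR
23.2883 ZAR × 1.060 = 24.6856 MXN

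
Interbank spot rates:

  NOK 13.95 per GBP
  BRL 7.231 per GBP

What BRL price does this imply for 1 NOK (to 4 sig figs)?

1 NOK ÷ 13.95 = 0.0716846 GBP
0.0716846 GBP × 7.231 = 0.518351 BRL

NOK/BRL = 0.5184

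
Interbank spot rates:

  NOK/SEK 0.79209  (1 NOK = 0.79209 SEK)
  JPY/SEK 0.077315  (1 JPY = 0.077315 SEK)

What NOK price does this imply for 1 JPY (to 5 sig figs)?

JPY/NOK = 0.097609

1 JPY × 0.077315 = 0.077315 SEK
0.077315 SEK ÷ 0.79209 = 0.0976089 NOK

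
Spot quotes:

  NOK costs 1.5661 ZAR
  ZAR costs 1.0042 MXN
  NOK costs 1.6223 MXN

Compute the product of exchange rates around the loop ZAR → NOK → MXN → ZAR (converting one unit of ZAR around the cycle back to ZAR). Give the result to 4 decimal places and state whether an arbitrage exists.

Around ZAR → NOK → MXN → ZAR: 1 ÷ 1.5661 × 1.6223 ÷ 1.0042 = 1.031553
Product > 1; profitable direction is ZAR → NOK → MXN → ZAR.

1.0316 (arbitrage exists)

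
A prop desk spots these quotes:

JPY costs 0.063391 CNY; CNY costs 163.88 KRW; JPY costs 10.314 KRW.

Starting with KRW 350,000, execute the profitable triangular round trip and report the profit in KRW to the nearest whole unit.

Profitable loop is KRW → JPY → CNY → KRW:
KRW 350,000 ÷ 10.314 = JPY 33,934
JPY 33,934 × 0.063391 = CNY 2,151.14
CNY 2,151.14 × 163.88 = KRW 352,529
Profit = KRW 352,529 − KRW 350,000

Profit: KRW 2,529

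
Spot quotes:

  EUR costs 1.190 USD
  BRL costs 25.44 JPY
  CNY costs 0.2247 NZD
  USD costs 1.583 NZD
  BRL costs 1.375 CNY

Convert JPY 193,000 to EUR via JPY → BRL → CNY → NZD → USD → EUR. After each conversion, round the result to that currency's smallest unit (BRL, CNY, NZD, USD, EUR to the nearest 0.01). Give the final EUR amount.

EUR 1,244.28

JPY 193,000 ÷ 25.44 = BRL 7,586.48
BRL 7,586.48 × 1.375 = CNY 10,431.41
CNY 10,431.41 × 0.2247 = NZD 2,343.94
NZD 2,343.94 ÷ 1.583 = USD 1,480.69
USD 1,480.69 ÷ 1.190 = EUR 1,244.28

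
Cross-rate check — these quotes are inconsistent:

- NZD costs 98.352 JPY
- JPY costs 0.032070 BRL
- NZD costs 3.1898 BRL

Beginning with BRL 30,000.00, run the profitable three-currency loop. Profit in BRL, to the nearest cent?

Profitable loop is BRL → JPY → NZD → BRL:
BRL 30,000.00 ÷ 0.032070 = JPY 935,454
JPY 935,454 ÷ 98.352 = NZD 9,511.28
NZD 9,511.28 × 3.1898 = BRL 30,339.09
Profit = BRL 30,339.09 − BRL 30,000.00

Profit: BRL 339.09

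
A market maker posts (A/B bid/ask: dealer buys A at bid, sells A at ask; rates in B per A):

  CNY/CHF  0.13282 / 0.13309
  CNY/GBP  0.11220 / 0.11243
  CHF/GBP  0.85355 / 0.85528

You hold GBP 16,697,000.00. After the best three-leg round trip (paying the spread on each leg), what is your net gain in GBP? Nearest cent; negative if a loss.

Best loop GBP → CNY → CHF → GBP:
GBP 16,697,000.00 ÷ 0.11243 (buy CNY at ask) = CNY 148,510,184.11
CNY 148,510,184.11 × 0.13282 (sell CNY at bid) = CHF 19,725,122.65
CHF 19,725,122.65 × 0.85355 (sell CHF at bid) = GBP 16,836,378.44

Net profit: GBP 139,378.44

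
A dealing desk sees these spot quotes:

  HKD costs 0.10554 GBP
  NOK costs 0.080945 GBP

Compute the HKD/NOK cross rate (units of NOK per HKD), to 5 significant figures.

HKD/NOK = 1.3038

1 HKD × 0.10554 = 0.10554 GBP
0.10554 GBP ÷ 0.080945 = 1.30385 NOK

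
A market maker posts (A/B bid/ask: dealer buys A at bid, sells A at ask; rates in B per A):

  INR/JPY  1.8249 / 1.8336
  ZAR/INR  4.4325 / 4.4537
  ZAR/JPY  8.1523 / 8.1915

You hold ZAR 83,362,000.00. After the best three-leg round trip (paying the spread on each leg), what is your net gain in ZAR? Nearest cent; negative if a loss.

Net result: ZAR -142,956.73 (no profitable arbitrage after spreads)

Best loop ZAR → JPY → INR → ZAR:
ZAR 83,362,000.00 × 8.1523 (sell ZAR at bid) = JPY 679,592,033
JPY 679,592,033 ÷ 1.8336 (buy INR at ask) = INR 370,632,653.03
INR 370,632,653.03 ÷ 4.4537 (buy ZAR at ask) = ZAR 83,219,043.27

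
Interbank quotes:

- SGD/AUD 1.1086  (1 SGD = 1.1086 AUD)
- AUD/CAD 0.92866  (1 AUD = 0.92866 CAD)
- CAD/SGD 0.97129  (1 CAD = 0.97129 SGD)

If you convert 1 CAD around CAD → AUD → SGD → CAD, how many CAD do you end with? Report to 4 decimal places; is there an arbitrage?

Around CAD → AUD → SGD → CAD: 1 ÷ 0.92866 ÷ 1.1086 ÷ 0.97129 = 1.000045
Product ≈ 1 (deviation 0.004%, within rounding noise).

1.0000 (no arbitrage)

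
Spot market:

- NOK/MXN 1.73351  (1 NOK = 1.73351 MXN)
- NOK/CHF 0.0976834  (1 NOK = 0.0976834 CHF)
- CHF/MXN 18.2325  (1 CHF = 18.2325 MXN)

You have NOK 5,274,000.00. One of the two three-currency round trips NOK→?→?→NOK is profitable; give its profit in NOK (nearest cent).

Profit: NOK 144,521.04

Profitable loop is NOK → CHF → MXN → NOK:
NOK 5,274,000.00 × 0.0976834 = CHF 515,182.25
CHF 515,182.25 × 18.2325 = MXN 9,393,060.40
MXN 9,393,060.40 ÷ 1.73351 = NOK 5,418,521.04
Profit = NOK 5,418,521.04 − NOK 5,274,000.00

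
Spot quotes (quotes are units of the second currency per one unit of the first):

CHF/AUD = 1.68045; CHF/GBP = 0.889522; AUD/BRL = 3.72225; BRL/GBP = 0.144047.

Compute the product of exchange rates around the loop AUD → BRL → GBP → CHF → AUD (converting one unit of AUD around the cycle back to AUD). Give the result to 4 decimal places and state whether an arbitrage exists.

1.0129 (arbitrage exists)

Around AUD → BRL → GBP → CHF → AUD: 1 × 3.72225 × 0.144047 ÷ 0.889522 × 1.68045 = 1.012928
Product > 1; profitable direction is AUD → BRL → GBP → CHF → AUD.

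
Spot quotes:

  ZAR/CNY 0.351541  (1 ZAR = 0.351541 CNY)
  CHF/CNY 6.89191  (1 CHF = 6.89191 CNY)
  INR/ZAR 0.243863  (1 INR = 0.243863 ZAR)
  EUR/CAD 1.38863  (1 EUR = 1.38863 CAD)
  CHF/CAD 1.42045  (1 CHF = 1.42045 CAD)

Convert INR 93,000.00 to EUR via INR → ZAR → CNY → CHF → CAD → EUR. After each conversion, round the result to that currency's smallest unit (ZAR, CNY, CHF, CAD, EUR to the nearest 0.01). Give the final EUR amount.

EUR 1,183.32

INR 93,000.00 × 0.243863 = ZAR 22,679.26
ZAR 22,679.26 × 0.351541 = CNY 7,972.69
CNY 7,972.69 ÷ 6.89191 = CHF 1,156.82
CHF 1,156.82 × 1.42045 = CAD 1,643.20
CAD 1,643.20 ÷ 1.38863 = EUR 1,183.32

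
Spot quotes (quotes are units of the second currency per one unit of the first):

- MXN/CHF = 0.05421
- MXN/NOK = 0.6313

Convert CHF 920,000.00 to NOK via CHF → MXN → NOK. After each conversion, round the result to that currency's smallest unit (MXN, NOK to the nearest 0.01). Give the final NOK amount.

NOK 10,713,816.64

CHF 920,000.00 ÷ 0.05421 = MXN 16,971,038.55
MXN 16,971,038.55 × 0.6313 = NOK 10,713,816.64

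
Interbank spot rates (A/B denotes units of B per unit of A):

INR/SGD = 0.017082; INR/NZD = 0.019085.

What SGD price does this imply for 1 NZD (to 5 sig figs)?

1 NZD ÷ 0.019085 = 52.3972 INR
52.3972 INR × 0.017082 = 0.895048 SGD

NZD/SGD = 0.89505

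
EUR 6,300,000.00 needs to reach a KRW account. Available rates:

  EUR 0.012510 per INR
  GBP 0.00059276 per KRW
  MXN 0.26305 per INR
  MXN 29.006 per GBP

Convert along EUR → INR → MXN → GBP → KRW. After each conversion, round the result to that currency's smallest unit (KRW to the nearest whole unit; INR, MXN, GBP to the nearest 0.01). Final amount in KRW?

EUR 6,300,000.00 ÷ 0.012510 = INR 503,597,122.30
INR 503,597,122.30 × 0.26305 = MXN 132,471,223.02
MXN 132,471,223.02 ÷ 29.006 = GBP 4,567,028.31
GBP 4,567,028.31 ÷ 0.00059276 = KRW 7,704,683,700

KRW 7,704,683,700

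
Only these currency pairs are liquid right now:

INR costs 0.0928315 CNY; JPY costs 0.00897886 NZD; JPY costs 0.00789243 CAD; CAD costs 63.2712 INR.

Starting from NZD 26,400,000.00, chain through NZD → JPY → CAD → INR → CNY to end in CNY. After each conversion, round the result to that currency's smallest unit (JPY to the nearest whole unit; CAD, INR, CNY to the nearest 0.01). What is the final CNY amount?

NZD 26,400,000.00 ÷ 0.00897886 = JPY 2,940,239,630
JPY 2,940,239,630 × 0.00789243 = CAD 23,205,635.46
CAD 23,205,635.46 × 63.2712 = INR 1,468,248,402.32
INR 1,468,248,402.32 × 0.0928315 = CNY 136,299,701.56

CNY 136,299,701.56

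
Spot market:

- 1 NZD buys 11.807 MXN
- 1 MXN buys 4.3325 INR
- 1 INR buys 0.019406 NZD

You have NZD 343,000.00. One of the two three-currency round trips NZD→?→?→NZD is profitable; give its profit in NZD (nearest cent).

Profitable loop is NZD → INR → MXN → NZD:
NZD 343,000.00 ÷ 0.019406 = INR 17,674,945.89
INR 17,674,945.89 ÷ 4.3325 = MXN 4,079,618.21
MXN 4,079,618.21 ÷ 11.807 = NZD 345,525.38
Profit = NZD 345,525.38 − NZD 343,000.00

Profit: NZD 2,525.38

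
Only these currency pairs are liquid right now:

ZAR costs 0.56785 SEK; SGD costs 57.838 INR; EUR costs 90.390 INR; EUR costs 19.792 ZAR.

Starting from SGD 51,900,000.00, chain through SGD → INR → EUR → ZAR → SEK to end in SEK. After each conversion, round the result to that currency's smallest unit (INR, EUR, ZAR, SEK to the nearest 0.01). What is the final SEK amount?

SGD 51,900,000.00 × 57.838 = INR 3,001,792,200.00
INR 3,001,792,200.00 ÷ 90.390 = EUR 33,209,339.53
EUR 33,209,339.53 × 19.792 = ZAR 657,279,247.98
ZAR 657,279,247.98 × 0.56785 = SEK 373,236,020.97

SEK 373,236,020.97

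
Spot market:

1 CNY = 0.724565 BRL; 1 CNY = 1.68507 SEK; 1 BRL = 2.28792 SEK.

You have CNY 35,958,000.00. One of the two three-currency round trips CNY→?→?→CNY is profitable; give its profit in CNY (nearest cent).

Profit: CNY 592,665.46

Profitable loop is CNY → SEK → BRL → CNY:
CNY 35,958,000.00 × 1.68507 = SEK 60,591,747.06
SEK 60,591,747.06 ÷ 2.28792 = BRL 26,483,332.92
BRL 26,483,332.92 ÷ 0.724565 = CNY 36,550,665.46
Profit = CNY 36,550,665.46 − CNY 35,958,000.00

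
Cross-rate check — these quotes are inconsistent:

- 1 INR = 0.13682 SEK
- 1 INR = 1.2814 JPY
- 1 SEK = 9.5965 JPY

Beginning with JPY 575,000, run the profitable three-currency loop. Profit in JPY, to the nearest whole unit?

Profit: JPY 14,177

Profitable loop is JPY → INR → SEK → JPY:
JPY 575,000 ÷ 1.2814 = INR 448,727.95
INR 448,727.95 × 0.13682 = SEK 61,394.96
SEK 61,394.96 × 9.5965 = JPY 589,177
Profit = JPY 589,177 − JPY 575,000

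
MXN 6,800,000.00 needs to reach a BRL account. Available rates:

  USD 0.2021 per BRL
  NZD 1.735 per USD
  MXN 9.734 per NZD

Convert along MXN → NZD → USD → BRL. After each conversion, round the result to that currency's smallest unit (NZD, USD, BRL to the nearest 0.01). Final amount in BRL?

MXN 6,800,000.00 ÷ 9.734 = NZD 698,582.29
NZD 698,582.29 ÷ 1.735 = USD 402,641.09
USD 402,641.09 ÷ 0.2021 = BRL 1,992,286.44

BRL 1,992,286.44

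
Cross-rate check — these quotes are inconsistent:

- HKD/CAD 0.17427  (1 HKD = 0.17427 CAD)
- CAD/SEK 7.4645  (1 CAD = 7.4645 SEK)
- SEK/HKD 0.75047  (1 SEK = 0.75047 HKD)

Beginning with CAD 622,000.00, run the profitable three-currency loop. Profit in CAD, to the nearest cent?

Profitable loop is CAD → HKD → SEK → CAD:
CAD 622,000.00 ÷ 0.17427 = HKD 3,569,174.27
HKD 3,569,174.27 ÷ 0.75047 = SEK 4,755,918.65
SEK 4,755,918.65 ÷ 7.4645 = CAD 637,138.27
Profit = CAD 637,138.27 − CAD 622,000.00

Profit: CAD 15,138.27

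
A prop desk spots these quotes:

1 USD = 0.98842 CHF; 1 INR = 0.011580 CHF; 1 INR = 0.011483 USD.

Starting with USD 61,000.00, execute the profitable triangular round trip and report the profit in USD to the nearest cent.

Profit: USD 1,235.98

Profitable loop is USD → INR → CHF → USD:
USD 61,000.00 ÷ 0.011483 = INR 5,312,200.64
INR 5,312,200.64 × 0.011580 = CHF 61,515.28
CHF 61,515.28 ÷ 0.98842 = USD 62,235.98
Profit = USD 62,235.98 − USD 61,000.00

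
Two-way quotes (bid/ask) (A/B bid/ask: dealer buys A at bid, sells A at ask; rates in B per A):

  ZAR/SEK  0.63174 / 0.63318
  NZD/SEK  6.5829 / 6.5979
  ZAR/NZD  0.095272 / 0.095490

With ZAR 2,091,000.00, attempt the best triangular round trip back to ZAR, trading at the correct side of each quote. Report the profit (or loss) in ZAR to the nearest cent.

Net profit: ZAR 5,663.75

Best loop ZAR → SEK → NZD → ZAR:
ZAR 2,091,000.00 × 0.63174 (sell ZAR at bid) = SEK 1,320,968.34
SEK 1,320,968.34 ÷ 6.5979 (buy NZD at ask) = NZD 200,210.42
NZD 200,210.42 ÷ 0.095490 (buy ZAR at ask) = ZAR 2,096,663.75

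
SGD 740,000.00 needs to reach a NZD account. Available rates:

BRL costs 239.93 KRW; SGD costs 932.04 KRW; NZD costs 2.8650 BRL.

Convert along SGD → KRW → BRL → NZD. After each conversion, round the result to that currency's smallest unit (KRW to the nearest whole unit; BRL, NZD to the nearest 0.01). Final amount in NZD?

SGD 740,000.00 × 932.04 = KRW 689,709,600
KRW 689,709,600 ÷ 239.93 = BRL 2,874,628.43
BRL 2,874,628.43 ÷ 2.8650 = NZD 1,003,360.71

NZD 1,003,360.71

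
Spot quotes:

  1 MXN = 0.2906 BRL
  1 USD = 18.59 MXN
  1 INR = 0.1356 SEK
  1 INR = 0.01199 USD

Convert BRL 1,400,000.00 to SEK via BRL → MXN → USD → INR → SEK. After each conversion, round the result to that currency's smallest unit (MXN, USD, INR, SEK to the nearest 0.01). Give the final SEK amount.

BRL 1,400,000.00 ÷ 0.2906 = MXN 4,817,618.72
MXN 4,817,618.72 ÷ 18.59 = USD 259,151.09
USD 259,151.09 ÷ 0.01199 = INR 21,613,935.78
INR 21,613,935.78 × 0.1356 = SEK 2,930,849.69

SEK 2,930,849.69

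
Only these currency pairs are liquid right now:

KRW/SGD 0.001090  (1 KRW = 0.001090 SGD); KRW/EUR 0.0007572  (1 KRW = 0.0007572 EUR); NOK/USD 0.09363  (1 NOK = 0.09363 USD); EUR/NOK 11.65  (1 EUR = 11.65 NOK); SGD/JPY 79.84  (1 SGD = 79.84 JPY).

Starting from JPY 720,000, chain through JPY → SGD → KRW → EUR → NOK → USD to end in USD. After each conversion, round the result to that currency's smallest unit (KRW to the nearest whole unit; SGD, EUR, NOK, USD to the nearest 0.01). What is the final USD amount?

USD 6,833.40

JPY 720,000 ÷ 79.84 = SGD 9,018.04
SGD 9,018.04 ÷ 0.001090 = KRW 8,273,431
KRW 8,273,431 × 0.0007572 = EUR 6,264.64
EUR 6,264.64 × 11.65 = NOK 72,983.06
NOK 72,983.06 × 0.09363 = USD 6,833.40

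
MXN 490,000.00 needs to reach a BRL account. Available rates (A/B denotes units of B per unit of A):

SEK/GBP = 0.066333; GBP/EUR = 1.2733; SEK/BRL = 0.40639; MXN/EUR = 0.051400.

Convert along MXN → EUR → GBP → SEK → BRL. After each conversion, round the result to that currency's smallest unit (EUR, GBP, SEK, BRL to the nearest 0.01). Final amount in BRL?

BRL 121,183.04

MXN 490,000.00 × 0.051400 = EUR 25,186.00
EUR 25,186.00 ÷ 1.2733 = GBP 19,780.10
GBP 19,780.10 ÷ 0.066333 = SEK 298,193.96
SEK 298,193.96 × 0.40639 = BRL 121,183.04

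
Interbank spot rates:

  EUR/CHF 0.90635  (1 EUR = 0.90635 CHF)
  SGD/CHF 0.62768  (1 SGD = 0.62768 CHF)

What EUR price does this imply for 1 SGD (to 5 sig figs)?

1 SGD × 0.62768 = 0.62768 CHF
0.62768 CHF ÷ 0.90635 = 0.692536 EUR

SGD/EUR = 0.69254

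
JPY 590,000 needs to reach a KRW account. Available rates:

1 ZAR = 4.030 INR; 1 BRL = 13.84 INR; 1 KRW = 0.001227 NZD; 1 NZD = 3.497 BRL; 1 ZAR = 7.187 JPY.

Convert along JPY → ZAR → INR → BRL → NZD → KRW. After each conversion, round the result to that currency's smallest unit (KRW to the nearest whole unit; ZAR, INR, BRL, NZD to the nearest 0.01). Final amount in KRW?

KRW 5,571,002

JPY 590,000 ÷ 7.187 = ZAR 82,092.67
ZAR 82,092.67 × 4.030 = INR 330,833.46
INR 330,833.46 ÷ 13.84 = BRL 23,904.15
BRL 23,904.15 ÷ 3.497 = NZD 6,835.62
NZD 6,835.62 ÷ 0.001227 = KRW 5,571,002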